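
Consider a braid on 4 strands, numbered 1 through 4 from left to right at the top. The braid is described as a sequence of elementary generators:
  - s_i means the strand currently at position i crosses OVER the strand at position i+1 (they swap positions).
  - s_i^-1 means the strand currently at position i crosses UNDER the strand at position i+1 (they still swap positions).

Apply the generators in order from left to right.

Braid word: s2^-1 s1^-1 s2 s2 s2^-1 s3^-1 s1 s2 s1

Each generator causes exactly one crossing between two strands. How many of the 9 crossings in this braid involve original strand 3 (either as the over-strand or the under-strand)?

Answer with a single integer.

Answer: 4

Derivation:
Gen 1: crossing 2x3. Involves strand 3? yes. Count so far: 1
Gen 2: crossing 1x3. Involves strand 3? yes. Count so far: 2
Gen 3: crossing 1x2. Involves strand 3? no. Count so far: 2
Gen 4: crossing 2x1. Involves strand 3? no. Count so far: 2
Gen 5: crossing 1x2. Involves strand 3? no. Count so far: 2
Gen 6: crossing 1x4. Involves strand 3? no. Count so far: 2
Gen 7: crossing 3x2. Involves strand 3? yes. Count so far: 3
Gen 8: crossing 3x4. Involves strand 3? yes. Count so far: 4
Gen 9: crossing 2x4. Involves strand 3? no. Count so far: 4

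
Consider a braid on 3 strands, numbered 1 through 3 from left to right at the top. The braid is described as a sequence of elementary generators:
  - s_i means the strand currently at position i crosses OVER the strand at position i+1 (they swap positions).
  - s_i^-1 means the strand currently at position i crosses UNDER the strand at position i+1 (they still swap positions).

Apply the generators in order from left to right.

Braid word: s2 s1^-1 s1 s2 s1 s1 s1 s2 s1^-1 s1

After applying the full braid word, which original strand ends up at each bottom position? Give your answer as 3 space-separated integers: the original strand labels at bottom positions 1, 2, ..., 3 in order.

Answer: 2 3 1

Derivation:
Gen 1 (s2): strand 2 crosses over strand 3. Perm now: [1 3 2]
Gen 2 (s1^-1): strand 1 crosses under strand 3. Perm now: [3 1 2]
Gen 3 (s1): strand 3 crosses over strand 1. Perm now: [1 3 2]
Gen 4 (s2): strand 3 crosses over strand 2. Perm now: [1 2 3]
Gen 5 (s1): strand 1 crosses over strand 2. Perm now: [2 1 3]
Gen 6 (s1): strand 2 crosses over strand 1. Perm now: [1 2 3]
Gen 7 (s1): strand 1 crosses over strand 2. Perm now: [2 1 3]
Gen 8 (s2): strand 1 crosses over strand 3. Perm now: [2 3 1]
Gen 9 (s1^-1): strand 2 crosses under strand 3. Perm now: [3 2 1]
Gen 10 (s1): strand 3 crosses over strand 2. Perm now: [2 3 1]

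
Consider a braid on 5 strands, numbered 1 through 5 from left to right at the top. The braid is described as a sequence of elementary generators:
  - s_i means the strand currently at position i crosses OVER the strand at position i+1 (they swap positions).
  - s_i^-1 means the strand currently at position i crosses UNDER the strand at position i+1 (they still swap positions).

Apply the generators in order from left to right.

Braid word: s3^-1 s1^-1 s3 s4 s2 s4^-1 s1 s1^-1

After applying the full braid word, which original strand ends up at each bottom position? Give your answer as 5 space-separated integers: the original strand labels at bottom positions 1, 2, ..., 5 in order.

Gen 1 (s3^-1): strand 3 crosses under strand 4. Perm now: [1 2 4 3 5]
Gen 2 (s1^-1): strand 1 crosses under strand 2. Perm now: [2 1 4 3 5]
Gen 3 (s3): strand 4 crosses over strand 3. Perm now: [2 1 3 4 5]
Gen 4 (s4): strand 4 crosses over strand 5. Perm now: [2 1 3 5 4]
Gen 5 (s2): strand 1 crosses over strand 3. Perm now: [2 3 1 5 4]
Gen 6 (s4^-1): strand 5 crosses under strand 4. Perm now: [2 3 1 4 5]
Gen 7 (s1): strand 2 crosses over strand 3. Perm now: [3 2 1 4 5]
Gen 8 (s1^-1): strand 3 crosses under strand 2. Perm now: [2 3 1 4 5]

Answer: 2 3 1 4 5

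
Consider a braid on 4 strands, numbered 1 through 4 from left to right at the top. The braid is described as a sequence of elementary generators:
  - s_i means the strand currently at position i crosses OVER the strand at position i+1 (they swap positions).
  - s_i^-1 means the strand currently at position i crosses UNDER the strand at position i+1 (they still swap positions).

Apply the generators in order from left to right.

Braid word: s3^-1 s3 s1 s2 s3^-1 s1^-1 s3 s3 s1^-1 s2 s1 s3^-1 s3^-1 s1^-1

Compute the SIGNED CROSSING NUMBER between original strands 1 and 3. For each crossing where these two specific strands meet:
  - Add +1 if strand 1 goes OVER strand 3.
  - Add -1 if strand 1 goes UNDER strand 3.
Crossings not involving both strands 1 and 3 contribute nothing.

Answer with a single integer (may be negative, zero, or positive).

Gen 1: crossing 3x4. Both 1&3? no. Sum: 0
Gen 2: crossing 4x3. Both 1&3? no. Sum: 0
Gen 3: crossing 1x2. Both 1&3? no. Sum: 0
Gen 4: 1 over 3. Both 1&3? yes. Contrib: +1. Sum: 1
Gen 5: crossing 1x4. Both 1&3? no. Sum: 1
Gen 6: crossing 2x3. Both 1&3? no. Sum: 1
Gen 7: crossing 4x1. Both 1&3? no. Sum: 1
Gen 8: crossing 1x4. Both 1&3? no. Sum: 1
Gen 9: crossing 3x2. Both 1&3? no. Sum: 1
Gen 10: crossing 3x4. Both 1&3? no. Sum: 1
Gen 11: crossing 2x4. Both 1&3? no. Sum: 1
Gen 12: 3 under 1. Both 1&3? yes. Contrib: +1. Sum: 2
Gen 13: 1 under 3. Both 1&3? yes. Contrib: -1. Sum: 1
Gen 14: crossing 4x2. Both 1&3? no. Sum: 1

Answer: 1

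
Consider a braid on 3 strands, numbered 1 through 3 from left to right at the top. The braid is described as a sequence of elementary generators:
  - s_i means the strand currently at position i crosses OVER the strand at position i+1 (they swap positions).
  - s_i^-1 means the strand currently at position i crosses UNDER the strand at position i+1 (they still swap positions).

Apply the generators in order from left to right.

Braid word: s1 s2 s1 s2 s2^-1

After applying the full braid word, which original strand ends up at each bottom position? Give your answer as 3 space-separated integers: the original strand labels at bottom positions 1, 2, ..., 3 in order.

Answer: 3 2 1

Derivation:
Gen 1 (s1): strand 1 crosses over strand 2. Perm now: [2 1 3]
Gen 2 (s2): strand 1 crosses over strand 3. Perm now: [2 3 1]
Gen 3 (s1): strand 2 crosses over strand 3. Perm now: [3 2 1]
Gen 4 (s2): strand 2 crosses over strand 1. Perm now: [3 1 2]
Gen 5 (s2^-1): strand 1 crosses under strand 2. Perm now: [3 2 1]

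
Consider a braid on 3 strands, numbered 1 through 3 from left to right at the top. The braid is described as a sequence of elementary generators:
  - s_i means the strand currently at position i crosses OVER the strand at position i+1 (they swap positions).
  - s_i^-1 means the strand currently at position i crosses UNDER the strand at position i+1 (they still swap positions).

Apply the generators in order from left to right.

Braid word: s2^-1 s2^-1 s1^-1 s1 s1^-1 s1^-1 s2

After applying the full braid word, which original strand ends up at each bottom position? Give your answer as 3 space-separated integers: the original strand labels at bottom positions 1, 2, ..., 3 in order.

Answer: 1 3 2

Derivation:
Gen 1 (s2^-1): strand 2 crosses under strand 3. Perm now: [1 3 2]
Gen 2 (s2^-1): strand 3 crosses under strand 2. Perm now: [1 2 3]
Gen 3 (s1^-1): strand 1 crosses under strand 2. Perm now: [2 1 3]
Gen 4 (s1): strand 2 crosses over strand 1. Perm now: [1 2 3]
Gen 5 (s1^-1): strand 1 crosses under strand 2. Perm now: [2 1 3]
Gen 6 (s1^-1): strand 2 crosses under strand 1. Perm now: [1 2 3]
Gen 7 (s2): strand 2 crosses over strand 3. Perm now: [1 3 2]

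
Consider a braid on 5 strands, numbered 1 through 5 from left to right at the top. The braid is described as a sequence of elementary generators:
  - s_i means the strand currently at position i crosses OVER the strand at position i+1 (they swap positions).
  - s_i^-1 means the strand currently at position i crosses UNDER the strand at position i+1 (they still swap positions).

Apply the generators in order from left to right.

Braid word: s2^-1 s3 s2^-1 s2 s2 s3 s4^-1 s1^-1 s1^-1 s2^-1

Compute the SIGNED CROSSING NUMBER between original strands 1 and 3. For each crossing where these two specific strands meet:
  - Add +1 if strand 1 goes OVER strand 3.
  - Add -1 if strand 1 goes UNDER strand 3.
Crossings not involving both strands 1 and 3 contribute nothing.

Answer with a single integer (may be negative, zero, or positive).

Answer: 0

Derivation:
Gen 1: crossing 2x3. Both 1&3? no. Sum: 0
Gen 2: crossing 2x4. Both 1&3? no. Sum: 0
Gen 3: crossing 3x4. Both 1&3? no. Sum: 0
Gen 4: crossing 4x3. Both 1&3? no. Sum: 0
Gen 5: crossing 3x4. Both 1&3? no. Sum: 0
Gen 6: crossing 3x2. Both 1&3? no. Sum: 0
Gen 7: crossing 3x5. Both 1&3? no. Sum: 0
Gen 8: crossing 1x4. Both 1&3? no. Sum: 0
Gen 9: crossing 4x1. Both 1&3? no. Sum: 0
Gen 10: crossing 4x2. Both 1&3? no. Sum: 0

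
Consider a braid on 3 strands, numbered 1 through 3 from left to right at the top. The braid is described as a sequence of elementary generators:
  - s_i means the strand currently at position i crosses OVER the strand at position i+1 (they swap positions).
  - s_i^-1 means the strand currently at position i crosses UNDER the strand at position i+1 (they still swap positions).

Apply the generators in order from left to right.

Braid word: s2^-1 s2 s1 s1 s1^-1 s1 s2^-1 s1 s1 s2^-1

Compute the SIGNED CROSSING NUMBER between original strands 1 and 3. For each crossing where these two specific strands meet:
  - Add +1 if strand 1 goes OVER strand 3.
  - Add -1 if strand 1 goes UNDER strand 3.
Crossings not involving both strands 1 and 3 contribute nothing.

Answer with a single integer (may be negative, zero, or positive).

Answer: 0

Derivation:
Gen 1: crossing 2x3. Both 1&3? no. Sum: 0
Gen 2: crossing 3x2. Both 1&3? no. Sum: 0
Gen 3: crossing 1x2. Both 1&3? no. Sum: 0
Gen 4: crossing 2x1. Both 1&3? no. Sum: 0
Gen 5: crossing 1x2. Both 1&3? no. Sum: 0
Gen 6: crossing 2x1. Both 1&3? no. Sum: 0
Gen 7: crossing 2x3. Both 1&3? no. Sum: 0
Gen 8: 1 over 3. Both 1&3? yes. Contrib: +1. Sum: 1
Gen 9: 3 over 1. Both 1&3? yes. Contrib: -1. Sum: 0
Gen 10: crossing 3x2. Both 1&3? no. Sum: 0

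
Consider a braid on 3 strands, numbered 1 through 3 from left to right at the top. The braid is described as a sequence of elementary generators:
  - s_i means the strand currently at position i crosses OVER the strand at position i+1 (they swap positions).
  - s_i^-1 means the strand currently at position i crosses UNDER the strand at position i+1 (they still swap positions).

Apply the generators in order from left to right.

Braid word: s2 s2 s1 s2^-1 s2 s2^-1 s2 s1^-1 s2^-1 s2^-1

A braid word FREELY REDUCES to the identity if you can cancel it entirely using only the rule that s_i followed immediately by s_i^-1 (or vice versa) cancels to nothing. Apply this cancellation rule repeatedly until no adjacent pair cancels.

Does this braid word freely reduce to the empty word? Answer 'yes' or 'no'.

Gen 1 (s2): push. Stack: [s2]
Gen 2 (s2): push. Stack: [s2 s2]
Gen 3 (s1): push. Stack: [s2 s2 s1]
Gen 4 (s2^-1): push. Stack: [s2 s2 s1 s2^-1]
Gen 5 (s2): cancels prior s2^-1. Stack: [s2 s2 s1]
Gen 6 (s2^-1): push. Stack: [s2 s2 s1 s2^-1]
Gen 7 (s2): cancels prior s2^-1. Stack: [s2 s2 s1]
Gen 8 (s1^-1): cancels prior s1. Stack: [s2 s2]
Gen 9 (s2^-1): cancels prior s2. Stack: [s2]
Gen 10 (s2^-1): cancels prior s2. Stack: []
Reduced word: (empty)

Answer: yes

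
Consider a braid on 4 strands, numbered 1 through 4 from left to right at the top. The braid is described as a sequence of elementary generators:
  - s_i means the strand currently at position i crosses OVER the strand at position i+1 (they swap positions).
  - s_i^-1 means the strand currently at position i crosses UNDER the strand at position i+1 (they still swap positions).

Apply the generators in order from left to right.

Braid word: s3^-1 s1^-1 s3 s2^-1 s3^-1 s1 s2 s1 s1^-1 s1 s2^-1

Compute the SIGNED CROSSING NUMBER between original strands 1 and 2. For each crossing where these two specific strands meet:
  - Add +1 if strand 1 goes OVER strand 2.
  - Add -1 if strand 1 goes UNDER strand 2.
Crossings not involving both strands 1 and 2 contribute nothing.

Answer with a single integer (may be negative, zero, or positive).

Gen 1: crossing 3x4. Both 1&2? no. Sum: 0
Gen 2: 1 under 2. Both 1&2? yes. Contrib: -1. Sum: -1
Gen 3: crossing 4x3. Both 1&2? no. Sum: -1
Gen 4: crossing 1x3. Both 1&2? no. Sum: -1
Gen 5: crossing 1x4. Both 1&2? no. Sum: -1
Gen 6: crossing 2x3. Both 1&2? no. Sum: -1
Gen 7: crossing 2x4. Both 1&2? no. Sum: -1
Gen 8: crossing 3x4. Both 1&2? no. Sum: -1
Gen 9: crossing 4x3. Both 1&2? no. Sum: -1
Gen 10: crossing 3x4. Both 1&2? no. Sum: -1
Gen 11: crossing 3x2. Both 1&2? no. Sum: -1

Answer: -1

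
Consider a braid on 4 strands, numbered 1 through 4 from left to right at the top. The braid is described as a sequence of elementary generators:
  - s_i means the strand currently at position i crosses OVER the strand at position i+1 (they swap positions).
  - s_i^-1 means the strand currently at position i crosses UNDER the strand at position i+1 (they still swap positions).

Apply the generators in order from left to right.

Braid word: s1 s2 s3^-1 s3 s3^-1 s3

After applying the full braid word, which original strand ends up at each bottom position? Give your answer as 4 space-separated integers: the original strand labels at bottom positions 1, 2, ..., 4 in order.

Answer: 2 3 1 4

Derivation:
Gen 1 (s1): strand 1 crosses over strand 2. Perm now: [2 1 3 4]
Gen 2 (s2): strand 1 crosses over strand 3. Perm now: [2 3 1 4]
Gen 3 (s3^-1): strand 1 crosses under strand 4. Perm now: [2 3 4 1]
Gen 4 (s3): strand 4 crosses over strand 1. Perm now: [2 3 1 4]
Gen 5 (s3^-1): strand 1 crosses under strand 4. Perm now: [2 3 4 1]
Gen 6 (s3): strand 4 crosses over strand 1. Perm now: [2 3 1 4]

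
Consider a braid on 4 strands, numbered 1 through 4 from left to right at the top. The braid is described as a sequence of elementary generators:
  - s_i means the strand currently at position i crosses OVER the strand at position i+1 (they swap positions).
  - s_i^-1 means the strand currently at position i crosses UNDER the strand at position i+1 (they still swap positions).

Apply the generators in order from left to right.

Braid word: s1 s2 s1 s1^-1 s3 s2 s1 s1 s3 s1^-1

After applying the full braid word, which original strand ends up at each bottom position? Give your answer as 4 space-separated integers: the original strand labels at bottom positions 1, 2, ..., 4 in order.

Gen 1 (s1): strand 1 crosses over strand 2. Perm now: [2 1 3 4]
Gen 2 (s2): strand 1 crosses over strand 3. Perm now: [2 3 1 4]
Gen 3 (s1): strand 2 crosses over strand 3. Perm now: [3 2 1 4]
Gen 4 (s1^-1): strand 3 crosses under strand 2. Perm now: [2 3 1 4]
Gen 5 (s3): strand 1 crosses over strand 4. Perm now: [2 3 4 1]
Gen 6 (s2): strand 3 crosses over strand 4. Perm now: [2 4 3 1]
Gen 7 (s1): strand 2 crosses over strand 4. Perm now: [4 2 3 1]
Gen 8 (s1): strand 4 crosses over strand 2. Perm now: [2 4 3 1]
Gen 9 (s3): strand 3 crosses over strand 1. Perm now: [2 4 1 3]
Gen 10 (s1^-1): strand 2 crosses under strand 4. Perm now: [4 2 1 3]

Answer: 4 2 1 3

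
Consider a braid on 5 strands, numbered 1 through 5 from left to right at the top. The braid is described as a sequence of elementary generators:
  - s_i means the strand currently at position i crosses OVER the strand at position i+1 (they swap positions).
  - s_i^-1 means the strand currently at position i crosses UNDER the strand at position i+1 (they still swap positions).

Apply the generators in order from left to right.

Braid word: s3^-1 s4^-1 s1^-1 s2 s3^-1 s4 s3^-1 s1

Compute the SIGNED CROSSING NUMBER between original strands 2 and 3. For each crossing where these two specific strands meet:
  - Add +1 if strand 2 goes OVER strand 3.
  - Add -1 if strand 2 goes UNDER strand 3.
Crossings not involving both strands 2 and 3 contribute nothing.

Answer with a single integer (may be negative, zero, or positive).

Answer: 0

Derivation:
Gen 1: crossing 3x4. Both 2&3? no. Sum: 0
Gen 2: crossing 3x5. Both 2&3? no. Sum: 0
Gen 3: crossing 1x2. Both 2&3? no. Sum: 0
Gen 4: crossing 1x4. Both 2&3? no. Sum: 0
Gen 5: crossing 1x5. Both 2&3? no. Sum: 0
Gen 6: crossing 1x3. Both 2&3? no. Sum: 0
Gen 7: crossing 5x3. Both 2&3? no. Sum: 0
Gen 8: crossing 2x4. Both 2&3? no. Sum: 0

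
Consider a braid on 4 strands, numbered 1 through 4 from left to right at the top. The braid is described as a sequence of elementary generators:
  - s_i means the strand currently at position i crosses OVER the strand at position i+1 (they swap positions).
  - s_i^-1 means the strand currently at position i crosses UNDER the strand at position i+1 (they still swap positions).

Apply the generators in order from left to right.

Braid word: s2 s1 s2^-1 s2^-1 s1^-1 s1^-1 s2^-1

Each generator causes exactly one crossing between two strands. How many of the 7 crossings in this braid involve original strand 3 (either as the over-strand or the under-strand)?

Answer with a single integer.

Answer: 4

Derivation:
Gen 1: crossing 2x3. Involves strand 3? yes. Count so far: 1
Gen 2: crossing 1x3. Involves strand 3? yes. Count so far: 2
Gen 3: crossing 1x2. Involves strand 3? no. Count so far: 2
Gen 4: crossing 2x1. Involves strand 3? no. Count so far: 2
Gen 5: crossing 3x1. Involves strand 3? yes. Count so far: 3
Gen 6: crossing 1x3. Involves strand 3? yes. Count so far: 4
Gen 7: crossing 1x2. Involves strand 3? no. Count so far: 4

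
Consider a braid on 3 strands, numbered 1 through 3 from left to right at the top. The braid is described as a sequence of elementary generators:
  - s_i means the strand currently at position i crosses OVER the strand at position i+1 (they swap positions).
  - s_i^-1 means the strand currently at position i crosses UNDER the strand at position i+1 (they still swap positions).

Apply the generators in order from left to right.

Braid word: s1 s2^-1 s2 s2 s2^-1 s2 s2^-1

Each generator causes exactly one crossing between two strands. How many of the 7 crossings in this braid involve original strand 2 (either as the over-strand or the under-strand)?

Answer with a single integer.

Gen 1: crossing 1x2. Involves strand 2? yes. Count so far: 1
Gen 2: crossing 1x3. Involves strand 2? no. Count so far: 1
Gen 3: crossing 3x1. Involves strand 2? no. Count so far: 1
Gen 4: crossing 1x3. Involves strand 2? no. Count so far: 1
Gen 5: crossing 3x1. Involves strand 2? no. Count so far: 1
Gen 6: crossing 1x3. Involves strand 2? no. Count so far: 1
Gen 7: crossing 3x1. Involves strand 2? no. Count so far: 1

Answer: 1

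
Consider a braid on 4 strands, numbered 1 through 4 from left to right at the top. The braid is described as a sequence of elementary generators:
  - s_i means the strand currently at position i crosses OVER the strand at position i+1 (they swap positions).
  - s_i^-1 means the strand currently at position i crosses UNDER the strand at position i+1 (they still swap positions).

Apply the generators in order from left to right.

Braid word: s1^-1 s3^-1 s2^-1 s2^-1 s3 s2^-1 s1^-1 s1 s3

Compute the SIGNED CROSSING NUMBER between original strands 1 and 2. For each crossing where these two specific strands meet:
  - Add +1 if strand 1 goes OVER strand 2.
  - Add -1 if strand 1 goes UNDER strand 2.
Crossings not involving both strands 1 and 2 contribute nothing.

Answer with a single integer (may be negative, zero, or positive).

Gen 1: 1 under 2. Both 1&2? yes. Contrib: -1. Sum: -1
Gen 2: crossing 3x4. Both 1&2? no. Sum: -1
Gen 3: crossing 1x4. Both 1&2? no. Sum: -1
Gen 4: crossing 4x1. Both 1&2? no. Sum: -1
Gen 5: crossing 4x3. Both 1&2? no. Sum: -1
Gen 6: crossing 1x3. Both 1&2? no. Sum: -1
Gen 7: crossing 2x3. Both 1&2? no. Sum: -1
Gen 8: crossing 3x2. Both 1&2? no. Sum: -1
Gen 9: crossing 1x4. Both 1&2? no. Sum: -1

Answer: -1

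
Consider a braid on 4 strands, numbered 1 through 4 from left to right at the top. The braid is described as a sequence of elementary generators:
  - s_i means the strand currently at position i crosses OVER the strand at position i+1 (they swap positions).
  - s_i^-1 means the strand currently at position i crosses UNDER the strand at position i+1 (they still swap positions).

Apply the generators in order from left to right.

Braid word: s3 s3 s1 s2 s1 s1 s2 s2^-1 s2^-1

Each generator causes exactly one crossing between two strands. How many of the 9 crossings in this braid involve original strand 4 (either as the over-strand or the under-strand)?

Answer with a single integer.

Answer: 2

Derivation:
Gen 1: crossing 3x4. Involves strand 4? yes. Count so far: 1
Gen 2: crossing 4x3. Involves strand 4? yes. Count so far: 2
Gen 3: crossing 1x2. Involves strand 4? no. Count so far: 2
Gen 4: crossing 1x3. Involves strand 4? no. Count so far: 2
Gen 5: crossing 2x3. Involves strand 4? no. Count so far: 2
Gen 6: crossing 3x2. Involves strand 4? no. Count so far: 2
Gen 7: crossing 3x1. Involves strand 4? no. Count so far: 2
Gen 8: crossing 1x3. Involves strand 4? no. Count so far: 2
Gen 9: crossing 3x1. Involves strand 4? no. Count so far: 2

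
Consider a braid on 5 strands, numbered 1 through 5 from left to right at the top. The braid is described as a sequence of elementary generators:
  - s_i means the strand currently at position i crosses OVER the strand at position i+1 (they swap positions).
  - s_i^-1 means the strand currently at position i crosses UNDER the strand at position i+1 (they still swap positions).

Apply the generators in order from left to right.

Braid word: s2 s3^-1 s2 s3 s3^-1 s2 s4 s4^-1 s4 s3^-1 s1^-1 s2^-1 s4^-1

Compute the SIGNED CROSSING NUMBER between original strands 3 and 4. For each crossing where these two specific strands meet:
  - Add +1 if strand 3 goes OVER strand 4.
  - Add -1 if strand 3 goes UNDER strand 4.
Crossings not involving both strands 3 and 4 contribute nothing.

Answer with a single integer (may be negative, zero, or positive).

Answer: 0

Derivation:
Gen 1: crossing 2x3. Both 3&4? no. Sum: 0
Gen 2: crossing 2x4. Both 3&4? no. Sum: 0
Gen 3: 3 over 4. Both 3&4? yes. Contrib: +1. Sum: 1
Gen 4: crossing 3x2. Both 3&4? no. Sum: 1
Gen 5: crossing 2x3. Both 3&4? no. Sum: 1
Gen 6: 4 over 3. Both 3&4? yes. Contrib: -1. Sum: 0
Gen 7: crossing 2x5. Both 3&4? no. Sum: 0
Gen 8: crossing 5x2. Both 3&4? no. Sum: 0
Gen 9: crossing 2x5. Both 3&4? no. Sum: 0
Gen 10: crossing 4x5. Both 3&4? no. Sum: 0
Gen 11: crossing 1x3. Both 3&4? no. Sum: 0
Gen 12: crossing 1x5. Both 3&4? no. Sum: 0
Gen 13: crossing 4x2. Both 3&4? no. Sum: 0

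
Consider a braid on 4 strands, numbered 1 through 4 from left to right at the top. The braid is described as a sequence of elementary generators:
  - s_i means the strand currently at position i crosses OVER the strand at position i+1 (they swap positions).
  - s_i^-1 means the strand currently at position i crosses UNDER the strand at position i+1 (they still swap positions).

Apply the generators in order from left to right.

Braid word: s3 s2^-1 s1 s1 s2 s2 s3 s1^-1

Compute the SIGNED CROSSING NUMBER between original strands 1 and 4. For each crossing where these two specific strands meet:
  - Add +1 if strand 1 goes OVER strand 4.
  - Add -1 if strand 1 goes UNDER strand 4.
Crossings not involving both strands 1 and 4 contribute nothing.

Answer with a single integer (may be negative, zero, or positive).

Gen 1: crossing 3x4. Both 1&4? no. Sum: 0
Gen 2: crossing 2x4. Both 1&4? no. Sum: 0
Gen 3: 1 over 4. Both 1&4? yes. Contrib: +1. Sum: 1
Gen 4: 4 over 1. Both 1&4? yes. Contrib: -1. Sum: 0
Gen 5: crossing 4x2. Both 1&4? no. Sum: 0
Gen 6: crossing 2x4. Both 1&4? no. Sum: 0
Gen 7: crossing 2x3. Both 1&4? no. Sum: 0
Gen 8: 1 under 4. Both 1&4? yes. Contrib: -1. Sum: -1

Answer: -1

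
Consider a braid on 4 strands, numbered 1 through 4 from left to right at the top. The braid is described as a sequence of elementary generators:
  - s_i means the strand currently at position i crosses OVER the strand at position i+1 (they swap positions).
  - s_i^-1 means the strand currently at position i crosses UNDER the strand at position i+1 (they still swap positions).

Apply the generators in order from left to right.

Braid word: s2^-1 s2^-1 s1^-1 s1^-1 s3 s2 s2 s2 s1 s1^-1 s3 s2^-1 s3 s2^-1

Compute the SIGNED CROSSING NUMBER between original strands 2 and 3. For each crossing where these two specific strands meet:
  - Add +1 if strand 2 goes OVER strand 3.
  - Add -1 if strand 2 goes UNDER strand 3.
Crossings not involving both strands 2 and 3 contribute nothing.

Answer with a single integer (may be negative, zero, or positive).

Gen 1: 2 under 3. Both 2&3? yes. Contrib: -1. Sum: -1
Gen 2: 3 under 2. Both 2&3? yes. Contrib: +1. Sum: 0
Gen 3: crossing 1x2. Both 2&3? no. Sum: 0
Gen 4: crossing 2x1. Both 2&3? no. Sum: 0
Gen 5: crossing 3x4. Both 2&3? no. Sum: 0
Gen 6: crossing 2x4. Both 2&3? no. Sum: 0
Gen 7: crossing 4x2. Both 2&3? no. Sum: 0
Gen 8: crossing 2x4. Both 2&3? no. Sum: 0
Gen 9: crossing 1x4. Both 2&3? no. Sum: 0
Gen 10: crossing 4x1. Both 2&3? no. Sum: 0
Gen 11: 2 over 3. Both 2&3? yes. Contrib: +1. Sum: 1
Gen 12: crossing 4x3. Both 2&3? no. Sum: 1
Gen 13: crossing 4x2. Both 2&3? no. Sum: 1
Gen 14: 3 under 2. Both 2&3? yes. Contrib: +1. Sum: 2

Answer: 2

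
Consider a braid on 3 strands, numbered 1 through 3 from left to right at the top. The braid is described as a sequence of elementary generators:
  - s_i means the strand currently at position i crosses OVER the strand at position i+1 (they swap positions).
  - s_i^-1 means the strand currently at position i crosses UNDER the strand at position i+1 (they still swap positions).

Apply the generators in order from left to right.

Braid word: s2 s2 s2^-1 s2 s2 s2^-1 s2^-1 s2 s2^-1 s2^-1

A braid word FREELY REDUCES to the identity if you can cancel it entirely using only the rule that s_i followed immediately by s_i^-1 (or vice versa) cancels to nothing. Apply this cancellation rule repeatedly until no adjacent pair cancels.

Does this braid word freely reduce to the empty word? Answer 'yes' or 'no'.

Answer: yes

Derivation:
Gen 1 (s2): push. Stack: [s2]
Gen 2 (s2): push. Stack: [s2 s2]
Gen 3 (s2^-1): cancels prior s2. Stack: [s2]
Gen 4 (s2): push. Stack: [s2 s2]
Gen 5 (s2): push. Stack: [s2 s2 s2]
Gen 6 (s2^-1): cancels prior s2. Stack: [s2 s2]
Gen 7 (s2^-1): cancels prior s2. Stack: [s2]
Gen 8 (s2): push. Stack: [s2 s2]
Gen 9 (s2^-1): cancels prior s2. Stack: [s2]
Gen 10 (s2^-1): cancels prior s2. Stack: []
Reduced word: (empty)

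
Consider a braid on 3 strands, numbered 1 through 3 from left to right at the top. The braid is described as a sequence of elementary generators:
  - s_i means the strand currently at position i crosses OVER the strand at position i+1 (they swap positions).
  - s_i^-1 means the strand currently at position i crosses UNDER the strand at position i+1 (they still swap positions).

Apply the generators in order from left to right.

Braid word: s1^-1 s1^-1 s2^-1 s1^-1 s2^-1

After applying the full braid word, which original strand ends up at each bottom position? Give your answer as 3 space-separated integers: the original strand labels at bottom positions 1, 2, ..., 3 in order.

Gen 1 (s1^-1): strand 1 crosses under strand 2. Perm now: [2 1 3]
Gen 2 (s1^-1): strand 2 crosses under strand 1. Perm now: [1 2 3]
Gen 3 (s2^-1): strand 2 crosses under strand 3. Perm now: [1 3 2]
Gen 4 (s1^-1): strand 1 crosses under strand 3. Perm now: [3 1 2]
Gen 5 (s2^-1): strand 1 crosses under strand 2. Perm now: [3 2 1]

Answer: 3 2 1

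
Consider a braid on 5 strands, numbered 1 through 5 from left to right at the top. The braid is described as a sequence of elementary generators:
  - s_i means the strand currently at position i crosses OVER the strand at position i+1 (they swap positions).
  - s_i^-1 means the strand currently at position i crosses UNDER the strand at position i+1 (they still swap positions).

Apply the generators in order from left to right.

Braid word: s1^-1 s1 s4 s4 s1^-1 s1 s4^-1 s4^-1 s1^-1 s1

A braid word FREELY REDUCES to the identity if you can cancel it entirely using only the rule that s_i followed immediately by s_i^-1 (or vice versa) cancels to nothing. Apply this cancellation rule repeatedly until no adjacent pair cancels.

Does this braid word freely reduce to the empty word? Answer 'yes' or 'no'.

Gen 1 (s1^-1): push. Stack: [s1^-1]
Gen 2 (s1): cancels prior s1^-1. Stack: []
Gen 3 (s4): push. Stack: [s4]
Gen 4 (s4): push. Stack: [s4 s4]
Gen 5 (s1^-1): push. Stack: [s4 s4 s1^-1]
Gen 6 (s1): cancels prior s1^-1. Stack: [s4 s4]
Gen 7 (s4^-1): cancels prior s4. Stack: [s4]
Gen 8 (s4^-1): cancels prior s4. Stack: []
Gen 9 (s1^-1): push. Stack: [s1^-1]
Gen 10 (s1): cancels prior s1^-1. Stack: []
Reduced word: (empty)

Answer: yes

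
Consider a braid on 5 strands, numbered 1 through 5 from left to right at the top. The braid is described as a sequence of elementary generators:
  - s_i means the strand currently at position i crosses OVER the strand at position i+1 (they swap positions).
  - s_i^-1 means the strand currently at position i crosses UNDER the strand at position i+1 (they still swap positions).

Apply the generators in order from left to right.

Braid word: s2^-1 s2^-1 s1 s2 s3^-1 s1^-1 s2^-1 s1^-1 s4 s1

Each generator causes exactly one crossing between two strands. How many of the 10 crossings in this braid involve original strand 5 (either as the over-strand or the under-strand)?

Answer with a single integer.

Answer: 1

Derivation:
Gen 1: crossing 2x3. Involves strand 5? no. Count so far: 0
Gen 2: crossing 3x2. Involves strand 5? no. Count so far: 0
Gen 3: crossing 1x2. Involves strand 5? no. Count so far: 0
Gen 4: crossing 1x3. Involves strand 5? no. Count so far: 0
Gen 5: crossing 1x4. Involves strand 5? no. Count so far: 0
Gen 6: crossing 2x3. Involves strand 5? no. Count so far: 0
Gen 7: crossing 2x4. Involves strand 5? no. Count so far: 0
Gen 8: crossing 3x4. Involves strand 5? no. Count so far: 0
Gen 9: crossing 1x5. Involves strand 5? yes. Count so far: 1
Gen 10: crossing 4x3. Involves strand 5? no. Count so far: 1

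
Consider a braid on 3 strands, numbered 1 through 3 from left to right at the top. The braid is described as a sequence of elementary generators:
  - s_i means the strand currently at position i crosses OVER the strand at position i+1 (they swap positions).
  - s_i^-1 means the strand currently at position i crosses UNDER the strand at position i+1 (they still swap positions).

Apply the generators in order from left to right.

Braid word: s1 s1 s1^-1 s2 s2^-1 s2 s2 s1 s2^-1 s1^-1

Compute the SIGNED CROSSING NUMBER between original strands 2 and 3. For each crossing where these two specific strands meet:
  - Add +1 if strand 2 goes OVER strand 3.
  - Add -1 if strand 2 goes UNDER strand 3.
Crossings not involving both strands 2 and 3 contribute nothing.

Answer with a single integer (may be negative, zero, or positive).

Gen 1: crossing 1x2. Both 2&3? no. Sum: 0
Gen 2: crossing 2x1. Both 2&3? no. Sum: 0
Gen 3: crossing 1x2. Both 2&3? no. Sum: 0
Gen 4: crossing 1x3. Both 2&3? no. Sum: 0
Gen 5: crossing 3x1. Both 2&3? no. Sum: 0
Gen 6: crossing 1x3. Both 2&3? no. Sum: 0
Gen 7: crossing 3x1. Both 2&3? no. Sum: 0
Gen 8: crossing 2x1. Both 2&3? no. Sum: 0
Gen 9: 2 under 3. Both 2&3? yes. Contrib: -1. Sum: -1
Gen 10: crossing 1x3. Both 2&3? no. Sum: -1

Answer: -1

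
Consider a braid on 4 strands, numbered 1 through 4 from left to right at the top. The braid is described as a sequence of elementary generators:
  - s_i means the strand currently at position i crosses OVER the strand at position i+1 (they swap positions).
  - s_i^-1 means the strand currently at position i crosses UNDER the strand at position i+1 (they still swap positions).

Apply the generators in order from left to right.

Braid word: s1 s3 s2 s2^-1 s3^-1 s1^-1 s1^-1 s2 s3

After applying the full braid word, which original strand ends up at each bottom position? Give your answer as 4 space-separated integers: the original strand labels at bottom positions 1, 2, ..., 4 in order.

Gen 1 (s1): strand 1 crosses over strand 2. Perm now: [2 1 3 4]
Gen 2 (s3): strand 3 crosses over strand 4. Perm now: [2 1 4 3]
Gen 3 (s2): strand 1 crosses over strand 4. Perm now: [2 4 1 3]
Gen 4 (s2^-1): strand 4 crosses under strand 1. Perm now: [2 1 4 3]
Gen 5 (s3^-1): strand 4 crosses under strand 3. Perm now: [2 1 3 4]
Gen 6 (s1^-1): strand 2 crosses under strand 1. Perm now: [1 2 3 4]
Gen 7 (s1^-1): strand 1 crosses under strand 2. Perm now: [2 1 3 4]
Gen 8 (s2): strand 1 crosses over strand 3. Perm now: [2 3 1 4]
Gen 9 (s3): strand 1 crosses over strand 4. Perm now: [2 3 4 1]

Answer: 2 3 4 1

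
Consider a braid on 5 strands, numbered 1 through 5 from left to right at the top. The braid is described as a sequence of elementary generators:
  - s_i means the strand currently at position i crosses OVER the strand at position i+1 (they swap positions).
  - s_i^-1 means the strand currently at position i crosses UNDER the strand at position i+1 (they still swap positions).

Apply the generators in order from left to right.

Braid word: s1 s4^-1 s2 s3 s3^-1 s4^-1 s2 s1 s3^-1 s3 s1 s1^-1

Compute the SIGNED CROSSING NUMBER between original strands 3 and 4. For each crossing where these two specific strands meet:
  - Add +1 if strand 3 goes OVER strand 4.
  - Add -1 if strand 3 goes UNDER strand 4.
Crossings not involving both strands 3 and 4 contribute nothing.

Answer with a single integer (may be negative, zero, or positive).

Gen 1: crossing 1x2. Both 3&4? no. Sum: 0
Gen 2: crossing 4x5. Both 3&4? no. Sum: 0
Gen 3: crossing 1x3. Both 3&4? no. Sum: 0
Gen 4: crossing 1x5. Both 3&4? no. Sum: 0
Gen 5: crossing 5x1. Both 3&4? no. Sum: 0
Gen 6: crossing 5x4. Both 3&4? no. Sum: 0
Gen 7: crossing 3x1. Both 3&4? no. Sum: 0
Gen 8: crossing 2x1. Both 3&4? no. Sum: 0
Gen 9: 3 under 4. Both 3&4? yes. Contrib: -1. Sum: -1
Gen 10: 4 over 3. Both 3&4? yes. Contrib: -1. Sum: -2
Gen 11: crossing 1x2. Both 3&4? no. Sum: -2
Gen 12: crossing 2x1. Both 3&4? no. Sum: -2

Answer: -2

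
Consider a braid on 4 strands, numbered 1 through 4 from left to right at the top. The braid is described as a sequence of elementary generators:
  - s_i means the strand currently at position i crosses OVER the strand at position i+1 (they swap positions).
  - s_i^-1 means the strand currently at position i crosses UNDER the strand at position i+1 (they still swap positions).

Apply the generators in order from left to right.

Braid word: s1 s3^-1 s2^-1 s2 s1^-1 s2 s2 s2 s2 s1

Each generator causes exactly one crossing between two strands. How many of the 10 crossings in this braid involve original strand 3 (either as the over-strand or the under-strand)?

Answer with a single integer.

Gen 1: crossing 1x2. Involves strand 3? no. Count so far: 0
Gen 2: crossing 3x4. Involves strand 3? yes. Count so far: 1
Gen 3: crossing 1x4. Involves strand 3? no. Count so far: 1
Gen 4: crossing 4x1. Involves strand 3? no. Count so far: 1
Gen 5: crossing 2x1. Involves strand 3? no. Count so far: 1
Gen 6: crossing 2x4. Involves strand 3? no. Count so far: 1
Gen 7: crossing 4x2. Involves strand 3? no. Count so far: 1
Gen 8: crossing 2x4. Involves strand 3? no. Count so far: 1
Gen 9: crossing 4x2. Involves strand 3? no. Count so far: 1
Gen 10: crossing 1x2. Involves strand 3? no. Count so far: 1

Answer: 1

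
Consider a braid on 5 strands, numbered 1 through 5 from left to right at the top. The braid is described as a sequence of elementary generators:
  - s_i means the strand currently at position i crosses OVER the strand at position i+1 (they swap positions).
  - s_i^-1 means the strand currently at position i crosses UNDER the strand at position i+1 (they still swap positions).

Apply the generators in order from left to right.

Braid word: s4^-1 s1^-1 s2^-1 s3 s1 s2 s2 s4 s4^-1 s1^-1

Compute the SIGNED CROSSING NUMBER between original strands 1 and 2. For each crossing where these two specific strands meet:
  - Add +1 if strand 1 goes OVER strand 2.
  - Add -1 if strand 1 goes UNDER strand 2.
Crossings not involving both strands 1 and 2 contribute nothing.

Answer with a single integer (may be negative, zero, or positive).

Gen 1: crossing 4x5. Both 1&2? no. Sum: 0
Gen 2: 1 under 2. Both 1&2? yes. Contrib: -1. Sum: -1
Gen 3: crossing 1x3. Both 1&2? no. Sum: -1
Gen 4: crossing 1x5. Both 1&2? no. Sum: -1
Gen 5: crossing 2x3. Both 1&2? no. Sum: -1
Gen 6: crossing 2x5. Both 1&2? no. Sum: -1
Gen 7: crossing 5x2. Both 1&2? no. Sum: -1
Gen 8: crossing 1x4. Both 1&2? no. Sum: -1
Gen 9: crossing 4x1. Both 1&2? no. Sum: -1
Gen 10: crossing 3x2. Both 1&2? no. Sum: -1

Answer: -1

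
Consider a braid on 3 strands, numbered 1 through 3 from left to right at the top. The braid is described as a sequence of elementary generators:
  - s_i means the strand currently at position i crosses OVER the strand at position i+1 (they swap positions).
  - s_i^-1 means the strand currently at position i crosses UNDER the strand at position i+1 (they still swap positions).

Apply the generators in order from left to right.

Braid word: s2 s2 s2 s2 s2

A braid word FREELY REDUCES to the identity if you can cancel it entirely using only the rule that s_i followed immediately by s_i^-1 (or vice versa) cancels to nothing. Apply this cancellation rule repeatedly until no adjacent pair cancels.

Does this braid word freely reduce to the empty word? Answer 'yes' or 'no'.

Gen 1 (s2): push. Stack: [s2]
Gen 2 (s2): push. Stack: [s2 s2]
Gen 3 (s2): push. Stack: [s2 s2 s2]
Gen 4 (s2): push. Stack: [s2 s2 s2 s2]
Gen 5 (s2): push. Stack: [s2 s2 s2 s2 s2]
Reduced word: s2 s2 s2 s2 s2

Answer: no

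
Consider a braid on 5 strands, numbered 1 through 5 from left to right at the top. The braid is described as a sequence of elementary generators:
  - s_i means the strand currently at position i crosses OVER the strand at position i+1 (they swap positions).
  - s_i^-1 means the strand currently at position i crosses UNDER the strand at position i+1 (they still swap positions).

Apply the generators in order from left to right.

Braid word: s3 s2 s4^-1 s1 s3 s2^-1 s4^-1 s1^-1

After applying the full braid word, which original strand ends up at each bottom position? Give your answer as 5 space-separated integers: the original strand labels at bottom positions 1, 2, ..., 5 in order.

Gen 1 (s3): strand 3 crosses over strand 4. Perm now: [1 2 4 3 5]
Gen 2 (s2): strand 2 crosses over strand 4. Perm now: [1 4 2 3 5]
Gen 3 (s4^-1): strand 3 crosses under strand 5. Perm now: [1 4 2 5 3]
Gen 4 (s1): strand 1 crosses over strand 4. Perm now: [4 1 2 5 3]
Gen 5 (s3): strand 2 crosses over strand 5. Perm now: [4 1 5 2 3]
Gen 6 (s2^-1): strand 1 crosses under strand 5. Perm now: [4 5 1 2 3]
Gen 7 (s4^-1): strand 2 crosses under strand 3. Perm now: [4 5 1 3 2]
Gen 8 (s1^-1): strand 4 crosses under strand 5. Perm now: [5 4 1 3 2]

Answer: 5 4 1 3 2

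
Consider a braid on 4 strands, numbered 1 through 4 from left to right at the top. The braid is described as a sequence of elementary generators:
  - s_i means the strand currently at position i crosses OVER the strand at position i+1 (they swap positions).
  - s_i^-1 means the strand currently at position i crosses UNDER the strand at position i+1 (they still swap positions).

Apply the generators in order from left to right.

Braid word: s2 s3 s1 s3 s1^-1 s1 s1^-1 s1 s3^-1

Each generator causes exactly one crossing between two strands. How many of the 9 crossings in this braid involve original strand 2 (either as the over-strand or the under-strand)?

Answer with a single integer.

Gen 1: crossing 2x3. Involves strand 2? yes. Count so far: 1
Gen 2: crossing 2x4. Involves strand 2? yes. Count so far: 2
Gen 3: crossing 1x3. Involves strand 2? no. Count so far: 2
Gen 4: crossing 4x2. Involves strand 2? yes. Count so far: 3
Gen 5: crossing 3x1. Involves strand 2? no. Count so far: 3
Gen 6: crossing 1x3. Involves strand 2? no. Count so far: 3
Gen 7: crossing 3x1. Involves strand 2? no. Count so far: 3
Gen 8: crossing 1x3. Involves strand 2? no. Count so far: 3
Gen 9: crossing 2x4. Involves strand 2? yes. Count so far: 4

Answer: 4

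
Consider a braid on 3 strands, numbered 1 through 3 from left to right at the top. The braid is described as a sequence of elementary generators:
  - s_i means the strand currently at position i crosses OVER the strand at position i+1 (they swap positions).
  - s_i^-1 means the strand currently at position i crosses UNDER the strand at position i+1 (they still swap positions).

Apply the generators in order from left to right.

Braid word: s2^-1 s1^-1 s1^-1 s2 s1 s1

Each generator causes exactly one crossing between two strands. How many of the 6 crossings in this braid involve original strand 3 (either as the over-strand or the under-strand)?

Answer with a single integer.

Gen 1: crossing 2x3. Involves strand 3? yes. Count so far: 1
Gen 2: crossing 1x3. Involves strand 3? yes. Count so far: 2
Gen 3: crossing 3x1. Involves strand 3? yes. Count so far: 3
Gen 4: crossing 3x2. Involves strand 3? yes. Count so far: 4
Gen 5: crossing 1x2. Involves strand 3? no. Count so far: 4
Gen 6: crossing 2x1. Involves strand 3? no. Count so far: 4

Answer: 4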